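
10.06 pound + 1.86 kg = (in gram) 6423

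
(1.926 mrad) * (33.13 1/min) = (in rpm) 0.01016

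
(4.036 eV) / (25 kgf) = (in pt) 7.477e-18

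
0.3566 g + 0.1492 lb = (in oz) 2.4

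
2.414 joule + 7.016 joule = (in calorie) 2.254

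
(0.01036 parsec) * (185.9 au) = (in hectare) 8.89e+23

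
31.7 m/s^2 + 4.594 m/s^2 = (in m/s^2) 36.29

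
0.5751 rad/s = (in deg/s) 32.95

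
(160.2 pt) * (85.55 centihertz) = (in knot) 0.09398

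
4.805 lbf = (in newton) 21.37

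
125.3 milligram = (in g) 0.1253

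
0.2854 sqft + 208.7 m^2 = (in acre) 0.05158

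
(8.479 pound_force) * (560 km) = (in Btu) 2.002e+04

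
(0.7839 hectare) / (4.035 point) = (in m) 5.507e+06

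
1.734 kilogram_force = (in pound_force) 3.823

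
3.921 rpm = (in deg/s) 23.53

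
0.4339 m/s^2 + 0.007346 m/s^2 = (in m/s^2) 0.4412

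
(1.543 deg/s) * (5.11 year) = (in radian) 4.34e+06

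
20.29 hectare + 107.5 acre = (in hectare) 63.79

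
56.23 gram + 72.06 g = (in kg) 0.1283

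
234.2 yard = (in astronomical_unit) 1.432e-09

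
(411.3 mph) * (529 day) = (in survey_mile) 5.222e+06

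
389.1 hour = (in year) 0.04442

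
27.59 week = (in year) 0.5291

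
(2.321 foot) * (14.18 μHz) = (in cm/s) 0.001003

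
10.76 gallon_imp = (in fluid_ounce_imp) 1722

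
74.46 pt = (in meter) 0.02627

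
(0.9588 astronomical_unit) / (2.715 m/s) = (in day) 6.115e+05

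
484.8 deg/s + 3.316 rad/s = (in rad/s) 11.78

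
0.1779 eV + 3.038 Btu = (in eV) 2.001e+22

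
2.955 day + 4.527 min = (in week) 0.4226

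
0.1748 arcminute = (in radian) 5.085e-05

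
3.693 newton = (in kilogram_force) 0.3766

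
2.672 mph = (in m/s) 1.194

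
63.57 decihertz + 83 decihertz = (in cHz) 1466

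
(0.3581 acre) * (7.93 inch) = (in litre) 2.919e+05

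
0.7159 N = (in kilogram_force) 0.073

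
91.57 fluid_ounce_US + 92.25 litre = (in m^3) 0.09496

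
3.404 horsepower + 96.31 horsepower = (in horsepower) 99.71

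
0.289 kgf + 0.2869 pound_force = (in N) 4.11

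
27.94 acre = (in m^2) 1.131e+05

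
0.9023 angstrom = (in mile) 5.607e-14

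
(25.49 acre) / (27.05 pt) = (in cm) 1.081e+09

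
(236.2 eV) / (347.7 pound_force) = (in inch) 9.633e-19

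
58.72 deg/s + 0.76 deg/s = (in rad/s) 1.038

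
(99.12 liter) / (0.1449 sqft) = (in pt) 2.087e+04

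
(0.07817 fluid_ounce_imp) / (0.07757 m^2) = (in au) 1.914e-16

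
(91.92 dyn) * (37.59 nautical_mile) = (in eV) 3.994e+20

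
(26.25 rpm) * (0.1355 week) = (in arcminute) 7.744e+08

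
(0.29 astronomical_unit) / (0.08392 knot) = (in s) 1.005e+12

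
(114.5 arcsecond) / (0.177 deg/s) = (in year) 5.698e-09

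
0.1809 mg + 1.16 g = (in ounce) 0.04092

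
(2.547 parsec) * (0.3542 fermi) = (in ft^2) 299.6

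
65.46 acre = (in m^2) 2.649e+05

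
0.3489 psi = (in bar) 0.02406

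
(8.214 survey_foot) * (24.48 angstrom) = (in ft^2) 6.597e-08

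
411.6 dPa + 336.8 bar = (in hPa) 3.368e+05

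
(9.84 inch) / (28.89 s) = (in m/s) 0.008651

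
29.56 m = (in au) 1.976e-10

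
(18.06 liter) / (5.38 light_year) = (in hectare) 3.548e-23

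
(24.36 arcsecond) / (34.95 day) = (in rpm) 3.735e-10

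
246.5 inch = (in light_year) 6.618e-16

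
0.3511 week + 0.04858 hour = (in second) 2.125e+05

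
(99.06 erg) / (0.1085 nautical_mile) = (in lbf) 1.108e-08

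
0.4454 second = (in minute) 0.007423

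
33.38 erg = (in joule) 3.338e-06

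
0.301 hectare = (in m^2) 3010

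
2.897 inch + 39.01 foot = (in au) 7.997e-11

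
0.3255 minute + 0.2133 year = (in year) 0.2133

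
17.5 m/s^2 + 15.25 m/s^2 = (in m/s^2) 32.75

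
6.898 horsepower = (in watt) 5144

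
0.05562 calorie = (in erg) 2.327e+06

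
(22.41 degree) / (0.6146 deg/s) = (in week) 6.029e-05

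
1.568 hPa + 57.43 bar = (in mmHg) 4.308e+04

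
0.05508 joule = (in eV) 3.438e+17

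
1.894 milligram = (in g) 0.001894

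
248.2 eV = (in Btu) 3.769e-20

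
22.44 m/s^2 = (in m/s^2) 22.44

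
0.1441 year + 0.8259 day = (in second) 4.616e+06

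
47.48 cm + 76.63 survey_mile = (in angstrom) 1.233e+15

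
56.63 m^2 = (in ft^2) 609.6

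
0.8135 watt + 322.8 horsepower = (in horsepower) 322.8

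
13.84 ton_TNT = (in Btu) 5.488e+07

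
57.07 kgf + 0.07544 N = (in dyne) 5.597e+07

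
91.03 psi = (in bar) 6.276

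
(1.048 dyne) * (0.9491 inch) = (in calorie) 6.038e-08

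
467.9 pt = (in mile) 0.0001026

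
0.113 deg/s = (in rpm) 0.01883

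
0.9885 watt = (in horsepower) 0.001326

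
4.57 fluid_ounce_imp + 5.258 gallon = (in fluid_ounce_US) 677.4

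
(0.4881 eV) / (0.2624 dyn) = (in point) 8.448e-11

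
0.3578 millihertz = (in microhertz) 357.8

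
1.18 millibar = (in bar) 0.00118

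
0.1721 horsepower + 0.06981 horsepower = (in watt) 180.4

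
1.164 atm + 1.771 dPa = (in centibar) 117.9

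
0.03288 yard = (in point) 85.22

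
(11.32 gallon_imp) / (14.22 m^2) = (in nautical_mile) 1.954e-06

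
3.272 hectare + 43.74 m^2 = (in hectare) 3.276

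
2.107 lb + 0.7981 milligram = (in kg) 0.9557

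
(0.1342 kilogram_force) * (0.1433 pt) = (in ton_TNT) 1.59e-14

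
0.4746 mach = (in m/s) 161.6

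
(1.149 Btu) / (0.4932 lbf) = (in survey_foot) 1813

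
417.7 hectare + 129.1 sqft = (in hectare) 417.7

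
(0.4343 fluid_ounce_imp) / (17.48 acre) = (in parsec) 5.653e-27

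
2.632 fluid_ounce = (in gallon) 0.02056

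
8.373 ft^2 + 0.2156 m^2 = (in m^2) 0.9935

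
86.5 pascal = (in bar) 0.000865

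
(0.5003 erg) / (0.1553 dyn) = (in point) 91.32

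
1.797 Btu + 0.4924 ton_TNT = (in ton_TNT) 0.4924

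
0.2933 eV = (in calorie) 1.123e-20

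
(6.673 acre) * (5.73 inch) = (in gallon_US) 1.038e+06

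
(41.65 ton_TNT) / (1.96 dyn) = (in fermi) 8.891e+30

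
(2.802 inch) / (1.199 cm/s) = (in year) 1.882e-07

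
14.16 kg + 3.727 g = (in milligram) 1.416e+07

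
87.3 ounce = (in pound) 5.456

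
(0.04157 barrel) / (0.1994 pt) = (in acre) 0.02322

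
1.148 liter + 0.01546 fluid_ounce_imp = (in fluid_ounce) 38.83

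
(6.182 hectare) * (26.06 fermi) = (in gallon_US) 4.256e-07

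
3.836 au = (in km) 5.739e+08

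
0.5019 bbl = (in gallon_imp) 17.55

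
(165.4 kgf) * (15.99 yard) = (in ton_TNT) 5.668e-06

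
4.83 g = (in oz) 0.1704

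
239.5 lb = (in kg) 108.6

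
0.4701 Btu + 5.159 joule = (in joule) 501.1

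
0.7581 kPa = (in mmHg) 5.686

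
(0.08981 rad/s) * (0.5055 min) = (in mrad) 2724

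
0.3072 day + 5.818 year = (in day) 2124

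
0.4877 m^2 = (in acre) 0.0001205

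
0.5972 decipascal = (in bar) 5.972e-07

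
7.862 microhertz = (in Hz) 7.862e-06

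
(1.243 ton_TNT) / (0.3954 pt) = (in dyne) 3.728e+18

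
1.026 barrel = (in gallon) 43.09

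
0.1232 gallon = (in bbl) 0.002933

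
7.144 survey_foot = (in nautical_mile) 0.001176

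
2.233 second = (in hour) 0.0006203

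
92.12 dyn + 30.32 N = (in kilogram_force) 3.092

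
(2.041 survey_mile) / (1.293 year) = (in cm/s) 0.008055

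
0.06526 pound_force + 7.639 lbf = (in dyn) 3.427e+06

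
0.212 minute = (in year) 4.033e-07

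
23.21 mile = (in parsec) 1.211e-12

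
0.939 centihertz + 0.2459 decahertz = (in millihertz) 2468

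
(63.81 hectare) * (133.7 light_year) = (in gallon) 2.132e+26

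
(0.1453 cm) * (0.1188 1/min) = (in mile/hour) 6.436e-06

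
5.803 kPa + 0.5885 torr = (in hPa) 58.81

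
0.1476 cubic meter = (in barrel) 0.9284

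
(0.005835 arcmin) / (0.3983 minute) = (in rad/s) 7.102e-08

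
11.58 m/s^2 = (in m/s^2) 11.58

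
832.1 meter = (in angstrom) 8.321e+12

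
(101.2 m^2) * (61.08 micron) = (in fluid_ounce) 209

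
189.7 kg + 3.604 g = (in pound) 418.2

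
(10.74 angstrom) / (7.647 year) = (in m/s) 4.454e-18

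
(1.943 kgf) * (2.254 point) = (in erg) 1.515e+05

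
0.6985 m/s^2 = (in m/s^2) 0.6985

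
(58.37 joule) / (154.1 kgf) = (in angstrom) 3.862e+08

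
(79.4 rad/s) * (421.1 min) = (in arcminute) 6.897e+09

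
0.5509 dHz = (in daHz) 0.005509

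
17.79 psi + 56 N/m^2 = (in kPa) 122.7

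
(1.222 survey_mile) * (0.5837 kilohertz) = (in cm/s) 1.148e+08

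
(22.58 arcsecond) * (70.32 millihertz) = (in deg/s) 0.0004411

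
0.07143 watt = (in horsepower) 9.579e-05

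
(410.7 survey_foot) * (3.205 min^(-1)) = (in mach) 0.01964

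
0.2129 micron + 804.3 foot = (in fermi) 2.452e+17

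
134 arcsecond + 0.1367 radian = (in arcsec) 2.833e+04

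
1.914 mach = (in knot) 1267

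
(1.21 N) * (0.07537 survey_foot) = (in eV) 1.735e+17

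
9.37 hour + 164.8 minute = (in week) 0.07212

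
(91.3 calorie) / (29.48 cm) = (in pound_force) 291.3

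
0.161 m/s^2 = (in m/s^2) 0.161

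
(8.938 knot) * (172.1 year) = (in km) 2.496e+07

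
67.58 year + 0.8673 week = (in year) 67.6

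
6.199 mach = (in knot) 4103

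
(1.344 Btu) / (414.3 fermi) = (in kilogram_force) 3.49e+14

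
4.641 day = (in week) 0.663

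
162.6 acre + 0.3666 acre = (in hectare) 65.95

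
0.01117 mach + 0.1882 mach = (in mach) 0.1994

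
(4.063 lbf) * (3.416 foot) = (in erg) 1.882e+08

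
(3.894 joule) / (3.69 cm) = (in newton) 105.5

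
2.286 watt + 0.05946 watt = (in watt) 2.345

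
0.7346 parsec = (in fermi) 2.267e+31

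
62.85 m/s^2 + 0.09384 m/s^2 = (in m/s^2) 62.94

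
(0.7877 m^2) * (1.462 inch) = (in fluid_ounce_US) 989.1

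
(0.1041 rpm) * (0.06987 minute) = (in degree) 2.618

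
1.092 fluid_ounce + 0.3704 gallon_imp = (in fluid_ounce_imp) 60.4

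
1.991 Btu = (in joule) 2101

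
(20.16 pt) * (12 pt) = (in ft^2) 0.0003241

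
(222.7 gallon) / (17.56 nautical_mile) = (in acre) 6.405e-09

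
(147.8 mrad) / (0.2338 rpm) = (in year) 1.914e-07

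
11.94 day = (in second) 1.032e+06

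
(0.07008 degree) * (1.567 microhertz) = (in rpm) 1.83e-08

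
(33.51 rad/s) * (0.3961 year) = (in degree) 2.398e+10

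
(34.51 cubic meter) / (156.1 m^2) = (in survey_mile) 0.0001374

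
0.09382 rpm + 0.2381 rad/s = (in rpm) 2.368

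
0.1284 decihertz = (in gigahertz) 1.284e-11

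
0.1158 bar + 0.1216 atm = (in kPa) 23.9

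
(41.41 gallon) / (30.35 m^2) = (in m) 0.005165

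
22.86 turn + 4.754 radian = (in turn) 23.62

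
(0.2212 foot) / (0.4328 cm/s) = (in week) 2.576e-05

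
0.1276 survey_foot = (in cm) 3.889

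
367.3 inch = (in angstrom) 9.329e+10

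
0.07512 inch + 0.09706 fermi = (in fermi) 1.908e+12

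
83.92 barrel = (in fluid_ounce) 4.512e+05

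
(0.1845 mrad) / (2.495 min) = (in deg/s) 7.062e-05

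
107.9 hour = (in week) 0.6423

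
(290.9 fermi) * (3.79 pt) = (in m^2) 3.889e-16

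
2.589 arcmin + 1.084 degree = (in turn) 0.003131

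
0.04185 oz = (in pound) 0.002616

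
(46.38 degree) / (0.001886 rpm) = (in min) 68.31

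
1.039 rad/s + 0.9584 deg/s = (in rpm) 10.08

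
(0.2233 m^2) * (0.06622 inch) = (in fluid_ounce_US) 12.7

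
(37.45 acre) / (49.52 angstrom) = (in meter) 3.06e+13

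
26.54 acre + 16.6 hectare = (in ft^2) 2.943e+06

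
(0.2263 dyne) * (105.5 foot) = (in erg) 727.7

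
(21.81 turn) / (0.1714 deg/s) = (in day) 0.5302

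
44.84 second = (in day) 0.000519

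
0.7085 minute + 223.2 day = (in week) 31.89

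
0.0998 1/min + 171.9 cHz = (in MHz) 1.721e-06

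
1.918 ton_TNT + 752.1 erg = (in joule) 8.025e+09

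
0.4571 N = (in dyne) 4.571e+04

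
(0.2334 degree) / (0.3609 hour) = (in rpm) 2.994e-05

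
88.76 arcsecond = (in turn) 6.849e-05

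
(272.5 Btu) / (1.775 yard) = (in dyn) 1.771e+10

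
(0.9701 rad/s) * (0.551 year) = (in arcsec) 3.477e+12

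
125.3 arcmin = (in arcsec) 7518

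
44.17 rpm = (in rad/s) 4.625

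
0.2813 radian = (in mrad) 281.3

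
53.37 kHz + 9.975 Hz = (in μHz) 5.338e+10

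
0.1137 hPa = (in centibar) 0.01137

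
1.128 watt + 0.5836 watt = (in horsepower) 0.002295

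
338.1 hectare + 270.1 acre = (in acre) 1106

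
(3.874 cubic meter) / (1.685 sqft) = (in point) 7.015e+04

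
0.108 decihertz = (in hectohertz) 0.000108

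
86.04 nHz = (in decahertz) 8.604e-09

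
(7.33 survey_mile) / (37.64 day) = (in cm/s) 0.3627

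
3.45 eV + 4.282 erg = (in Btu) 4.059e-10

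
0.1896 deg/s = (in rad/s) 0.003309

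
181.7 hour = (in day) 7.571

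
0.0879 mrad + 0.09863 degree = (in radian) 0.001809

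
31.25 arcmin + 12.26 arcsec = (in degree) 0.5242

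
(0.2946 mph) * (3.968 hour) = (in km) 1.881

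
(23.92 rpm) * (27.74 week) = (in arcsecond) 8.668e+12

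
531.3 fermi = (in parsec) 1.722e-29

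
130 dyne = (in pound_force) 0.0002923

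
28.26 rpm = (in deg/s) 169.6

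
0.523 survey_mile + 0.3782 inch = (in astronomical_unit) 5.626e-09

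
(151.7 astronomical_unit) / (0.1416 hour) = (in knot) 8.654e+10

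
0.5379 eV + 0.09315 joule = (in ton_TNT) 2.226e-11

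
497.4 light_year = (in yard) 5.146e+18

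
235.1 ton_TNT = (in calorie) 2.351e+11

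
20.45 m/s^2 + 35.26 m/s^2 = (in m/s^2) 55.71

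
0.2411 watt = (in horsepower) 0.0003233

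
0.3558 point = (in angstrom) 1.255e+06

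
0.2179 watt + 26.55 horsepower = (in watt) 1.98e+04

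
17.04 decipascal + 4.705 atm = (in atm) 4.705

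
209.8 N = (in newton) 209.8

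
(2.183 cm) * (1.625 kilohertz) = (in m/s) 35.47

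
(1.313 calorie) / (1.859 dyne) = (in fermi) 2.955e+20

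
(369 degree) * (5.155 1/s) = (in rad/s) 33.2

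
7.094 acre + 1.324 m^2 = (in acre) 7.094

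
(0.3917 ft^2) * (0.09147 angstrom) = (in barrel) 2.094e-12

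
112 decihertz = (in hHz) 0.112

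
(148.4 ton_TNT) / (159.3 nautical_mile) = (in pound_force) 4.731e+05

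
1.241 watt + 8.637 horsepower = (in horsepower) 8.639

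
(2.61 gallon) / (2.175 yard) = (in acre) 1.228e-06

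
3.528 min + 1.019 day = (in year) 0.002798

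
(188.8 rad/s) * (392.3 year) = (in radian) 2.336e+12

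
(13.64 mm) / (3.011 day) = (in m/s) 5.243e-08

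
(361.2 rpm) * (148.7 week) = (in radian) 3.402e+09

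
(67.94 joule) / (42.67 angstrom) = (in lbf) 3.579e+09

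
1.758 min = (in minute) 1.758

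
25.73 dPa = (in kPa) 0.002573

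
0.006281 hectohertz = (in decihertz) 6.281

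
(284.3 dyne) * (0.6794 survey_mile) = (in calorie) 0.743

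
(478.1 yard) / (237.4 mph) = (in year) 1.306e-07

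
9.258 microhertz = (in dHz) 9.258e-05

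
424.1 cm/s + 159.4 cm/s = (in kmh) 21.01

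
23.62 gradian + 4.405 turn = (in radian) 28.05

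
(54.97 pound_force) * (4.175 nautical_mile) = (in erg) 1.891e+13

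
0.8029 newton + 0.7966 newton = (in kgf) 0.1631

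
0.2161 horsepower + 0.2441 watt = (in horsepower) 0.2164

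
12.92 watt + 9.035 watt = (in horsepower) 0.02944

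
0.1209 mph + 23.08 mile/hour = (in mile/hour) 23.2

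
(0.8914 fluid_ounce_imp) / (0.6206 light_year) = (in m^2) 4.314e-21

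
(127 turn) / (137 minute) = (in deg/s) 5.562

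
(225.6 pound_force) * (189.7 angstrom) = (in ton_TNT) 4.55e-15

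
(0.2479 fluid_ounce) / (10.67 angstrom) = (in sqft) 7.396e+04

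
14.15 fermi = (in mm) 1.415e-11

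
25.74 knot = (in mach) 0.03889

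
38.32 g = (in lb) 0.08448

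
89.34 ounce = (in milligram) 2.533e+06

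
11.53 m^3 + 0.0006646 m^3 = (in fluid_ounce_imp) 4.058e+05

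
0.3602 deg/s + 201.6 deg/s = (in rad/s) 3.525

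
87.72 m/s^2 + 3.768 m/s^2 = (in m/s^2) 91.49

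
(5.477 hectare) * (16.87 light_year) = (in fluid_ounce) 2.956e+26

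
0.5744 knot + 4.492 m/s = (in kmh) 17.23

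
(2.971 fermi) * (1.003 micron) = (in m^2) 2.98e-21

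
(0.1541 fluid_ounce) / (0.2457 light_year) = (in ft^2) 2.11e-20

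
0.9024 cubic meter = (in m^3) 0.9024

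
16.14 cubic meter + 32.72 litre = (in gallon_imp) 3558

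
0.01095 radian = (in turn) 0.001743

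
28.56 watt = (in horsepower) 0.0383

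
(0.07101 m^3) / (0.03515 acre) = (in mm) 0.4992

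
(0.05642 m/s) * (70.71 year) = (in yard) 1.376e+08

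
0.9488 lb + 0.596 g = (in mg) 4.31e+05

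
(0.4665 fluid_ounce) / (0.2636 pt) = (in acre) 3.666e-05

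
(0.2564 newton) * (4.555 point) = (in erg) 4120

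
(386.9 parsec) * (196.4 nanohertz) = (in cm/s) 2.345e+14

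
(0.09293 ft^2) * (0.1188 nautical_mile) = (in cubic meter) 1.9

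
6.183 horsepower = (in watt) 4611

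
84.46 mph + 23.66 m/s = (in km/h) 221.1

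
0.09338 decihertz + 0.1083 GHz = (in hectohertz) 1.083e+06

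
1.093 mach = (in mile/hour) 832.5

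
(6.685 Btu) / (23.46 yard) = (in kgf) 33.53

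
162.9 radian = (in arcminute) 5.6e+05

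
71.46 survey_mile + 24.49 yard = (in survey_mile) 71.47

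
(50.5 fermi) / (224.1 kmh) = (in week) 1.341e-21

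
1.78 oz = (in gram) 50.46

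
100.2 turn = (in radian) 629.6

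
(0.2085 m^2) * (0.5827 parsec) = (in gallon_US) 9.903e+17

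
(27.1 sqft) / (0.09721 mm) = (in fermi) 2.59e+19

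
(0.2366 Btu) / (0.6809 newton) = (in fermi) 3.666e+17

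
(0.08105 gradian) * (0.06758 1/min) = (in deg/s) 8.216e-05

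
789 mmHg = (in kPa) 105.2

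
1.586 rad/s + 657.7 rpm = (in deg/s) 4037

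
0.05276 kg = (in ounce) 1.861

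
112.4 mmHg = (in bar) 0.1499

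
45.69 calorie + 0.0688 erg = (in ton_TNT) 4.569e-08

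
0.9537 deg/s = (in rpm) 0.159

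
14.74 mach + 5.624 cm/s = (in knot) 9756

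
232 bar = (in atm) 229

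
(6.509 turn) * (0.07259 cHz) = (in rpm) 0.2835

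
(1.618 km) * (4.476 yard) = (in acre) 1.636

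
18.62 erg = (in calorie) 4.45e-07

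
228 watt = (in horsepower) 0.3058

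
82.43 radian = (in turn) 13.12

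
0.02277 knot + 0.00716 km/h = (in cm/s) 1.37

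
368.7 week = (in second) 2.23e+08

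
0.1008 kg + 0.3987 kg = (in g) 499.5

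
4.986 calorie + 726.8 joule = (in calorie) 178.7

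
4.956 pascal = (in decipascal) 49.56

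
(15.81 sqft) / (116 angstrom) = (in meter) 1.266e+08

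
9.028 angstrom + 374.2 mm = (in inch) 14.73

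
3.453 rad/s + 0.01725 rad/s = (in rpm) 33.14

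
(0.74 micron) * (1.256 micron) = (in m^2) 9.294e-13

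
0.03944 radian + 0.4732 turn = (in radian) 3.013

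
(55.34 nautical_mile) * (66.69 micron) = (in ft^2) 73.57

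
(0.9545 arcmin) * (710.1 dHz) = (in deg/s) 1.13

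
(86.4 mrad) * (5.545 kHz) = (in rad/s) 479.1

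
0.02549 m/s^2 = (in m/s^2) 0.02549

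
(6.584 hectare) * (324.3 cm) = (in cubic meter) 2.135e+05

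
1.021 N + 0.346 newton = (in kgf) 0.1394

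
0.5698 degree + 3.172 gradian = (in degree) 3.425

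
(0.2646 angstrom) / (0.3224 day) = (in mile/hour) 2.125e-15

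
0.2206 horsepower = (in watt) 164.5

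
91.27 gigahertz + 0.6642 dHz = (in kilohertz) 9.127e+07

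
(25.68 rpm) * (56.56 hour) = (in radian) 5.476e+05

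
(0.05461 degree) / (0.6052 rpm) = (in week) 2.487e-08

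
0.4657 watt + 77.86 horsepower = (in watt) 5.806e+04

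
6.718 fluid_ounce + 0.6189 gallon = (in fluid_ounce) 85.94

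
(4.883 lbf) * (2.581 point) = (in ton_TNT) 4.727e-12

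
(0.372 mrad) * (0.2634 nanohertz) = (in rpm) 9.357e-13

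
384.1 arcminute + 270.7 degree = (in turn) 0.7697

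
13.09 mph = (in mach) 0.01719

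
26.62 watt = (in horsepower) 0.0357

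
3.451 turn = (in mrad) 2.168e+04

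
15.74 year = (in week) 820.7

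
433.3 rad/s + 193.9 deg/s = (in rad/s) 436.7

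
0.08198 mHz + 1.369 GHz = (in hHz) 1.369e+07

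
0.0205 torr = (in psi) 0.0003964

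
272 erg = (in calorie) 6.501e-06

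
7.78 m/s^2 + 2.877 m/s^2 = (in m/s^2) 10.66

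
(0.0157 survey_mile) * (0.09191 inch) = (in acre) 1.458e-05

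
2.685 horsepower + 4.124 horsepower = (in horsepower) 6.809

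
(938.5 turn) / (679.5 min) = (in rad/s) 0.1446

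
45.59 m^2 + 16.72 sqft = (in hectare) 0.004714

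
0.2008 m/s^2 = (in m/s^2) 0.2008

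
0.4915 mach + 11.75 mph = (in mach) 0.5069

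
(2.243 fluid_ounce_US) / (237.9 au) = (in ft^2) 2.006e-17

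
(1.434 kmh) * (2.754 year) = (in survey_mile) 2.15e+04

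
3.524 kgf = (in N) 34.56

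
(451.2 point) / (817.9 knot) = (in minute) 6.305e-06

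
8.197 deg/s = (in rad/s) 0.1431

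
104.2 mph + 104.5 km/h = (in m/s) 75.61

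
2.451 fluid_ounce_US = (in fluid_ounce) 2.451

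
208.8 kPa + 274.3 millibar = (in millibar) 2362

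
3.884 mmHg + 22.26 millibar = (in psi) 0.398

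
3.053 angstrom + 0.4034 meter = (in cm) 40.34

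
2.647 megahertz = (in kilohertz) 2647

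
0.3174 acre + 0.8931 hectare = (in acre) 2.524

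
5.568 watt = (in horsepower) 0.007467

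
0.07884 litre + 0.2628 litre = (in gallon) 0.09025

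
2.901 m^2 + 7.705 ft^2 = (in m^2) 3.617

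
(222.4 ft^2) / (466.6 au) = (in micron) 2.96e-07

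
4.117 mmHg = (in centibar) 0.5489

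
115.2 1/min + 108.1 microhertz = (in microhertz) 1.92e+06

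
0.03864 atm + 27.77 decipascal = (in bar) 0.03918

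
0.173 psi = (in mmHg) 8.947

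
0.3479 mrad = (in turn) 5.537e-05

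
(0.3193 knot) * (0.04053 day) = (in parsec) 1.864e-14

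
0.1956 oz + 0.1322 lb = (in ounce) 2.311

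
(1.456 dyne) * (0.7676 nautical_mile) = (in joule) 0.0207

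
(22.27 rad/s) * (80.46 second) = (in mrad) 1.792e+06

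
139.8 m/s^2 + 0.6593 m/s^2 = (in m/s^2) 140.5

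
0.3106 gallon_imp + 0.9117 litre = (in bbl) 0.01462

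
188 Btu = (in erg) 1.984e+12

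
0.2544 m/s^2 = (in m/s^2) 0.2544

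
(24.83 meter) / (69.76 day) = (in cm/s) 0.000412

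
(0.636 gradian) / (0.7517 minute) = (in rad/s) 0.0002215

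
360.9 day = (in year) 0.9888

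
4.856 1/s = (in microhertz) 4.856e+06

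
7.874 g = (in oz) 0.2777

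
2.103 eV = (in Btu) 3.194e-22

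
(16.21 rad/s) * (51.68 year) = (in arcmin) 9.082e+13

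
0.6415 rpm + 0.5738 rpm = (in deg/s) 7.292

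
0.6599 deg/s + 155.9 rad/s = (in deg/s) 8933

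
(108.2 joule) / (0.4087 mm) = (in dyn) 2.647e+10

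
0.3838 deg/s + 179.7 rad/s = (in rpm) 1716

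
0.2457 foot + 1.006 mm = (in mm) 75.9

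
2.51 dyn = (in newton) 2.51e-05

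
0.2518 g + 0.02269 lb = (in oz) 0.3719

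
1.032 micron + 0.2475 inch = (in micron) 6288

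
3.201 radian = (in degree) 183.4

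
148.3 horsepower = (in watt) 1.106e+05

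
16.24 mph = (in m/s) 7.26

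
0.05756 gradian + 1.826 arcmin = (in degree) 0.08224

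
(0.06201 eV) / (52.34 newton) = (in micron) 1.898e-16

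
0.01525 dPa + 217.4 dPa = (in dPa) 217.4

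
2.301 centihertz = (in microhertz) 2.301e+04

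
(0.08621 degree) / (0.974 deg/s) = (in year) 2.807e-09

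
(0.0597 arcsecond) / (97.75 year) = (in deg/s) 5.38e-15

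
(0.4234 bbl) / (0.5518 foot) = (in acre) 9.89e-05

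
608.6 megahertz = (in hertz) 6.086e+08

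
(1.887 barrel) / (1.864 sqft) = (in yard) 1.895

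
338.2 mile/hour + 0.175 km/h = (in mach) 0.4442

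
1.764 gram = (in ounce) 0.06222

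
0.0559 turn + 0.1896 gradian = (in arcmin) 1218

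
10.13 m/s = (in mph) 22.66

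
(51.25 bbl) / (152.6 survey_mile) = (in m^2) 3.318e-05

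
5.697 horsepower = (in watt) 4248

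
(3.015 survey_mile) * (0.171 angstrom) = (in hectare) 8.297e-12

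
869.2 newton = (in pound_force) 195.4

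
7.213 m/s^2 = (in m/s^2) 7.213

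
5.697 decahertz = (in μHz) 5.697e+07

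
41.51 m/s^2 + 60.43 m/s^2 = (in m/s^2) 101.9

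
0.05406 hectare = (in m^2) 540.6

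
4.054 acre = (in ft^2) 1.766e+05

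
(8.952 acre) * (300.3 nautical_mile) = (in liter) 2.015e+13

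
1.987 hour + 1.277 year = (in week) 66.6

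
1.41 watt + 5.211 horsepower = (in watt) 3887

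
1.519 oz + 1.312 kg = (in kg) 1.355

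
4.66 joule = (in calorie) 1.114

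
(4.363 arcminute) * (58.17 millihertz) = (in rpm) 0.000705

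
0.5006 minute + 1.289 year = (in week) 67.21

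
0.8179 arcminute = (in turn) 3.787e-05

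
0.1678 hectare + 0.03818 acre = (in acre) 0.4528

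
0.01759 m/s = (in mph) 0.03935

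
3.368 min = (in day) 0.002339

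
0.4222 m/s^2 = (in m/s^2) 0.4222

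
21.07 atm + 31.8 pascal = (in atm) 21.07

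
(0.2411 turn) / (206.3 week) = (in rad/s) 1.214e-08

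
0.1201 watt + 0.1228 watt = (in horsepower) 0.0003257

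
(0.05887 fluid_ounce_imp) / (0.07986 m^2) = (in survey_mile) 1.301e-08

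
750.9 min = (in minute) 750.9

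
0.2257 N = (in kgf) 0.02301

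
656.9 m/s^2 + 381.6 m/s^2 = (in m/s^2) 1038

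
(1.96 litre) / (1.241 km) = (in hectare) 1.579e-10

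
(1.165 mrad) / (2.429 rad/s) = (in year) 1.521e-11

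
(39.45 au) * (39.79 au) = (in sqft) 3.781e+26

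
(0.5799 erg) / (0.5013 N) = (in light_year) 1.223e-23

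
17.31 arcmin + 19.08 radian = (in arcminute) 6.561e+04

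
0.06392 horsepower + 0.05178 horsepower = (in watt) 86.28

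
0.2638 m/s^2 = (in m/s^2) 0.2638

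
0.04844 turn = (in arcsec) 6.278e+04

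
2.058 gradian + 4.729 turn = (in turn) 4.734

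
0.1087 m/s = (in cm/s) 10.87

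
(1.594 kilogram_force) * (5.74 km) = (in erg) 8.973e+11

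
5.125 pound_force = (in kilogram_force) 2.325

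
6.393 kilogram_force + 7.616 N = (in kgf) 7.17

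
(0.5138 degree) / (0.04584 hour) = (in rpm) 0.0005189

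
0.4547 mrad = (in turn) 7.237e-05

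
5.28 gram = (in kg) 0.00528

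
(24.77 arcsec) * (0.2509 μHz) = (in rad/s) 3.013e-11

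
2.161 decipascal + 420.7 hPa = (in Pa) 4.207e+04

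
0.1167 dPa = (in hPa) 0.0001167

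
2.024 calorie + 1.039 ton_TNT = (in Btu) 4.12e+06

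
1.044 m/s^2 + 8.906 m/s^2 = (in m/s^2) 9.95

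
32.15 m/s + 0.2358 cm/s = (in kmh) 115.7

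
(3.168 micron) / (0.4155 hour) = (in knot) 4.117e-09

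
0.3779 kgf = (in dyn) 3.706e+05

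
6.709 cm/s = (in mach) 0.000197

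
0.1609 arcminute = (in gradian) 0.00298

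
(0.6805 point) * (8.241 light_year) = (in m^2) 1.872e+13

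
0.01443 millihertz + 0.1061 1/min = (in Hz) 0.001783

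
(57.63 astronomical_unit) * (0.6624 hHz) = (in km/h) 2.056e+15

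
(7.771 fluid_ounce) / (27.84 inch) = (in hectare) 3.25e-08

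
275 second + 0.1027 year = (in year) 0.1027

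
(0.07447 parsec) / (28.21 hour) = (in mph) 5.062e+10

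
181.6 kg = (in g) 1.816e+05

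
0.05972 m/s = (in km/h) 0.215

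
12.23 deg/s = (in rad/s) 0.2135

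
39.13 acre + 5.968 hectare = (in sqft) 2.347e+06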